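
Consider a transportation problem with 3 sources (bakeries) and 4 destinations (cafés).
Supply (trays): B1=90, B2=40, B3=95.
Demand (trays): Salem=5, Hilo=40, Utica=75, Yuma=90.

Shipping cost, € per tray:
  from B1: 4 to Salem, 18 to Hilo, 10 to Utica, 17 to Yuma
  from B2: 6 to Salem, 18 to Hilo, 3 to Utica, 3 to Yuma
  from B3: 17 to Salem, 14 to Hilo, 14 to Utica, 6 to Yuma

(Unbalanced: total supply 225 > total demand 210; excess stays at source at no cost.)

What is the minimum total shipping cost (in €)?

A cheapest plan:
  B1→Salem: 5 × €4 = €20
  B1→Utica: 70 × €10 = €700
  B2→Utica: 5 × €3 = €15
  B2→Yuma: 35 × €3 = €105
  B3→Hilo: 40 × €14 = €560
  B3→Yuma: 55 × €6 = €330
Total = 20 + 700 + 15 + 105 + 560 + 330 = €1730.

1730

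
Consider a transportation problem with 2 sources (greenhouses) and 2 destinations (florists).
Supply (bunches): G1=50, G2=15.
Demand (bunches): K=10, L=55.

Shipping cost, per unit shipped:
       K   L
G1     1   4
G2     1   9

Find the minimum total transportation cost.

An optimal shipping plan:
  G1→L: 50 × 4 = 200
  G2→K: 10 × 1 = 10
  G2→L: 5 × 9 = 45
Total = 200 + 10 + 45 = 255.
(Supply check: G1 ships 50; G2 ships 15.)

255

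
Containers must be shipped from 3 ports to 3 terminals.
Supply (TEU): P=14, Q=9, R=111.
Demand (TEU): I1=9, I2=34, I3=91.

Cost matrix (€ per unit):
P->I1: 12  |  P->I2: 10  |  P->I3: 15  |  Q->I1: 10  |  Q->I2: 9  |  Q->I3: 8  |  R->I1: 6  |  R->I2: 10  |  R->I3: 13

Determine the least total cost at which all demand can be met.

1532

Optimal allocation:
  P–I2: 14 × €10 = €140
  Q–I3: 9 × €8 = €72
  R–I1: 9 × €6 = €54
  R–I2: 20 × €10 = €200
  R–I3: 82 × €13 = €1066
Total = 140 + 72 + 54 + 200 + 1066 = €1532.
(Supply check: P ships 14; Q ships 9; R ships 111.)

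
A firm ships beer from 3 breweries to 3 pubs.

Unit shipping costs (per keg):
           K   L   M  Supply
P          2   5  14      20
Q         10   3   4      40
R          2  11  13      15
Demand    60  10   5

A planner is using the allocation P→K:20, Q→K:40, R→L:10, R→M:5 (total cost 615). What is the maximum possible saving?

245

Current plan cost = 20·2 + 40·10 + 10·11 + 5·13 = 615.
Optimal plan:
  P–K: 20 × 2 = 40
  Q–K: 25 × 10 = 250
  Q–L: 10 × 3 = 30
  Q–M: 5 × 4 = 20
  R–K: 15 × 2 = 30
Optimal cost = 370.
Saving = 615 − 370 = 245.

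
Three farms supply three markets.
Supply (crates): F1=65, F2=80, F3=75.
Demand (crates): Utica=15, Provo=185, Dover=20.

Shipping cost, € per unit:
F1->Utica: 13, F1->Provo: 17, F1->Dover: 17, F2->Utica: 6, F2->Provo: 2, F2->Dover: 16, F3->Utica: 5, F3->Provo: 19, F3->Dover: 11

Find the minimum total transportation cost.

2320

A cheapest plan:
  F1->Provo: 65 crates
  F2->Provo: 80 crates
  F3->Utica: 15 crates
  F3->Provo: 40 crates
  F3->Dover: 20 crates
Total cost = €2320.
(Supply check: F1 ships 65; F2 ships 80; F3 ships 75.)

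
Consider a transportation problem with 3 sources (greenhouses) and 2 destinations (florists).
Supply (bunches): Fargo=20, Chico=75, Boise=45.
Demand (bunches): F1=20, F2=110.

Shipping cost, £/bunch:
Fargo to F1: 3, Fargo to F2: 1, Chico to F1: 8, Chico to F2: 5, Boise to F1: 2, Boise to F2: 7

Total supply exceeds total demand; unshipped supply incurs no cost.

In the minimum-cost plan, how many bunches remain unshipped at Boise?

10

An optimal plan:
  Fargo→F2: 20 × £1 = £20
  Chico→F2: 75 × £5 = £375
  Boise→F1: 20 × £2 = £40
  Boise→F2: 15 × £7 = £105
Total cost = £540.
Boise ships 35 of its 45, leaving 10.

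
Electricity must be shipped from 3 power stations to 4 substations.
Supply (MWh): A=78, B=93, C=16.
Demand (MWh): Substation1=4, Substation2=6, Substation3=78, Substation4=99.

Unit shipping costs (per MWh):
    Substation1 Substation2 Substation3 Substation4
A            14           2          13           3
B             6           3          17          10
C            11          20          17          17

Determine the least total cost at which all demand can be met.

Optimal allocation:
  A→Substation4: 78 × 3 = 234
  B→Substation1: 4 × 6 = 24
  B→Substation2: 6 × 3 = 18
  B→Substation3: 62 × 17 = 1054
  B→Substation4: 21 × 10 = 210
  C→Substation3: 16 × 17 = 272
Total = 234 + 24 + 18 + 1054 + 210 + 272 = 1812.

1812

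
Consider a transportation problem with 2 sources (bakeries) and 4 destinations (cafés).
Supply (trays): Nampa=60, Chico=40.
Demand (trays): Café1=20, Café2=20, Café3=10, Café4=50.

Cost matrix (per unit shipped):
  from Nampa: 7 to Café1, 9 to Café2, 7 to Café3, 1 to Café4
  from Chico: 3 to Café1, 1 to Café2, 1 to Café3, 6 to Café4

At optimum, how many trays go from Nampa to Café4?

The minimum-cost plan:
  Nampa->Café1: 10 × 7 = 70
  Nampa->Café4: 50 × 1 = 50
  Chico->Café1: 10 × 3 = 30
  Chico->Café2: 20 × 1 = 20
  Chico->Café3: 10 × 1 = 10
Total cost = 180.
So Nampa→Café4 carries 50 trays.

50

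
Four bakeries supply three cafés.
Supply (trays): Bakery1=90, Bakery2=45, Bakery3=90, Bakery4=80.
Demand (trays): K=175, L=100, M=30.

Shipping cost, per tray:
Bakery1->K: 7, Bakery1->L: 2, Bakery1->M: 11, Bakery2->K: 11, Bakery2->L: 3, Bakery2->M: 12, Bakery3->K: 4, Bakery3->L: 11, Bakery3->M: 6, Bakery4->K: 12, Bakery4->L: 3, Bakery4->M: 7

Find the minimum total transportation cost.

An optimal shipping plan:
  Bakery1→K: 85 × 7 = 595
  Bakery1→L: 5 × 2 = 10
  Bakery2→L: 45 × 3 = 135
  Bakery3→K: 90 × 4 = 360
  Bakery4→L: 50 × 3 = 150
  Bakery4→M: 30 × 7 = 210
Total = 595 + 10 + 135 + 360 + 150 + 210 = 1460.

1460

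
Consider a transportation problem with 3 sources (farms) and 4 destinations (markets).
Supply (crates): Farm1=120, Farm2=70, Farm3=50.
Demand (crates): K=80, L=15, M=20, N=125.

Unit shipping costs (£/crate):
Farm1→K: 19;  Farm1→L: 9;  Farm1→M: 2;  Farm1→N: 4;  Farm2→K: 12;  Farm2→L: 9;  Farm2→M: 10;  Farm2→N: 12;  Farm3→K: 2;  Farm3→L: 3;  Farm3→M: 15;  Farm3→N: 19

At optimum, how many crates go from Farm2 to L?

Optimal shipments:
  Farm1–N: 120 × £4 = £480
  Farm2–K: 30 × £12 = £360
  Farm2–L: 15 × £9 = £135
  Farm2–M: 20 × £10 = £200
  Farm2–N: 5 × £12 = £60
  Farm3–K: 50 × £2 = £100
Total cost = £1335.
So Farm2→L carries 15 crates.

15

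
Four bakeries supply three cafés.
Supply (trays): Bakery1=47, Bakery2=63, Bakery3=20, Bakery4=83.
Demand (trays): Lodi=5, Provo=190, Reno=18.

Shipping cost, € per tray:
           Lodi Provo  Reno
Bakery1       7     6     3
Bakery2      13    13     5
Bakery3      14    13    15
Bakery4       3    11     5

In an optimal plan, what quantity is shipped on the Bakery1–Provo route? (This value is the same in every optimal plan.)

47

Solving gives:
  Bakery1→Provo: 47 × €6 = €282
  Bakery2→Provo: 45 × €13 = €585
  Bakery2→Reno: 18 × €5 = €90
  Bakery3→Provo: 20 × €13 = €260
  Bakery4→Lodi: 5 × €3 = €15
  Bakery4→Provo: 78 × €11 = €858
Total cost = €2090.
So Bakery1→Provo carries 47 trays.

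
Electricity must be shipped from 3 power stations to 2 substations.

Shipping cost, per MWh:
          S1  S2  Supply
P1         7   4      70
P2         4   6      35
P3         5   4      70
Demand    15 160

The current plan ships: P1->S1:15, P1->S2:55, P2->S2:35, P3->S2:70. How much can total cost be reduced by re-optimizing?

75

Current plan cost = 15·7 + 55·4 + 35·6 + 70·4 = 815.
Optimal plan:
  P1 to S2: 70 × 4 = 280
  P2 to S1: 15 × 4 = 60
  P2 to S2: 20 × 6 = 120
  P3 to S2: 70 × 4 = 280
Optimal cost = 740.
Saving = 815 − 740 = 75.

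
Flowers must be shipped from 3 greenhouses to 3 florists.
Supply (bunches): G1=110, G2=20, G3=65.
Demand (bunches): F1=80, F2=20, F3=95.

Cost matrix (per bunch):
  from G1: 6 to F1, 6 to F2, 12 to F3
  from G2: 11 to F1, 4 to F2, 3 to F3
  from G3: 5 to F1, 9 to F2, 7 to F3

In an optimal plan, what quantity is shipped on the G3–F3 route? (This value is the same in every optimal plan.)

Optimal shipments:
  G1->F1: 80 × 6 = 480
  G1->F2: 20 × 6 = 120
  G1->F3: 10 × 12 = 120
  G2->F3: 20 × 3 = 60
  G3->F3: 65 × 7 = 455
Total cost = 1235.
So G3→F3 carries 65 bunches.

65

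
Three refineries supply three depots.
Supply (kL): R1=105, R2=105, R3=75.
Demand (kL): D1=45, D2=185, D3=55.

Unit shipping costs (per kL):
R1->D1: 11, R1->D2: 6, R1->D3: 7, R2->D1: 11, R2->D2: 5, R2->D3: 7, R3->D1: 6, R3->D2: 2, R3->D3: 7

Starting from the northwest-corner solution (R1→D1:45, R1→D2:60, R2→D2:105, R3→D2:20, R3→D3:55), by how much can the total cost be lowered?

Current plan cost = 45·11 + 60·6 + 105·5 + 20·2 + 55·7 = 1805.
Optimal plan:
  R1–D2: 50 × 6 = 300
  R1–D3: 55 × 7 = 385
  R2–D2: 105 × 5 = 525
  R3–D1: 45 × 6 = 270
  R3–D2: 30 × 2 = 60
Optimal cost = 1540.
Saving = 1805 − 1540 = 265.

265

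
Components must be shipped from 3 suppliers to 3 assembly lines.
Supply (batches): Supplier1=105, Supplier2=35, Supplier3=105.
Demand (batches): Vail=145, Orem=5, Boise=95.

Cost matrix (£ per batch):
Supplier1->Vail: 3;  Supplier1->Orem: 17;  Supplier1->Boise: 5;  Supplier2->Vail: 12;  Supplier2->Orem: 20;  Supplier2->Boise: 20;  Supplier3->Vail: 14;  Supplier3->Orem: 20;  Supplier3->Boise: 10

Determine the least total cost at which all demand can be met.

A cheapest plan:
  Supplier1→Vail: 105 × £3 = £315
  Supplier2→Vail: 35 × £12 = £420
  Supplier3→Vail: 5 × £14 = £70
  Supplier3→Orem: 5 × £20 = £100
  Supplier3→Boise: 95 × £10 = £950
Total = 315 + 420 + 70 + 100 + 950 = £1855.

1855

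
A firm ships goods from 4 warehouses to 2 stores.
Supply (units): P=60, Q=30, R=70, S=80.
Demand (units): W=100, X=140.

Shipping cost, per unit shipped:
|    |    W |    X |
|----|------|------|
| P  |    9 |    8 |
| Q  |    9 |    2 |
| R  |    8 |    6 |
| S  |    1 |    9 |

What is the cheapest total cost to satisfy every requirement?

1060

An optimal shipping plan:
  P–W: 20 × 9 = 180
  P–X: 40 × 8 = 320
  Q–X: 30 × 2 = 60
  R–X: 70 × 6 = 420
  S–W: 80 × 1 = 80
Total = 180 + 320 + 60 + 420 + 80 = 1060.
(Supply check: P ships 60; Q ships 30; R ships 70; S ships 80.)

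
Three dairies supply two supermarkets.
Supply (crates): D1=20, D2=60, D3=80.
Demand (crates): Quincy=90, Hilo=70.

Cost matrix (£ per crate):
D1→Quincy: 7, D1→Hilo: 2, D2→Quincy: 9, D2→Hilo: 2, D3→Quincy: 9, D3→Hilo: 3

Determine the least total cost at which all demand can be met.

One minimum-cost allocation:
  D1→Quincy: 20 × £7 = £140
  D2→Hilo: 60 × £2 = £120
  D3→Quincy: 70 × £9 = £630
  D3→Hilo: 10 × £3 = £30
Total = 140 + 120 + 630 + 30 = £920.

920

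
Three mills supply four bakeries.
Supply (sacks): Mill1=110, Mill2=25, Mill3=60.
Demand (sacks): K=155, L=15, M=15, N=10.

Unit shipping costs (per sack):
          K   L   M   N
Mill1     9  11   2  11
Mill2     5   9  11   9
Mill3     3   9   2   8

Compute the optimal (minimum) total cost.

1240

An optimal shipping plan:
  Mill1->K: 70 × 9 = 630
  Mill1->L: 15 × 11 = 165
  Mill1->M: 15 × 2 = 30
  Mill1->N: 10 × 11 = 110
  Mill2->K: 25 × 5 = 125
  Mill3->K: 60 × 3 = 180
Total = 630 + 165 + 30 + 110 + 125 + 180 = 1240.
(Supply check: Mill1 ships 110; Mill2 ships 25; Mill3 ships 60.)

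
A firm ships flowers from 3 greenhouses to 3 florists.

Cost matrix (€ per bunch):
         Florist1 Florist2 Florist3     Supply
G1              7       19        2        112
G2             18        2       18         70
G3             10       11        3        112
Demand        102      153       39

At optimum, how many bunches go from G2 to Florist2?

70

Solving gives:
  G1 to Florist1: 102 × €7 = €714
  G1 to Florist3: 10 × €2 = €20
  G2 to Florist2: 70 × €2 = €140
  G3 to Florist2: 83 × €11 = €913
  G3 to Florist3: 29 × €3 = €87
Total cost = €1874.
So G2→Florist2 carries 70 bunches.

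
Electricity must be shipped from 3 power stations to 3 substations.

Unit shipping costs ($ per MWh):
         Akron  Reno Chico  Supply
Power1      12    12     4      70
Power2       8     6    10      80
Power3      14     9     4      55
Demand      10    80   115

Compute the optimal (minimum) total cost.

1050

An optimal shipping plan:
  Power1→Chico: 70 × $4 = $280
  Power2→Akron: 10 × $8 = $80
  Power2→Reno: 70 × $6 = $420
  Power3→Reno: 10 × $9 = $90
  Power3→Chico: 45 × $4 = $180
Total = 280 + 80 + 420 + 90 + 180 = $1050.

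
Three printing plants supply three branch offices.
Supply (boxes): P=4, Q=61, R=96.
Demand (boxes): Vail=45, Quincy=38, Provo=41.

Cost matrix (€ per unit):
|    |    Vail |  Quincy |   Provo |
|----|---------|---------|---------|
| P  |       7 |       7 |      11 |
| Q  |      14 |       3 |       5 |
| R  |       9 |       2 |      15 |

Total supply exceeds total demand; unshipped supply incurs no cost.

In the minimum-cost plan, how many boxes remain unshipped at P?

An optimal plan:
  P→Vail: 4 boxes
  Q→Provo: 41 boxes
  R→Vail: 41 boxes
  R→Quincy: 38 boxes
Total cost = €678.
P ships 4 of its 4, leaving 0.

0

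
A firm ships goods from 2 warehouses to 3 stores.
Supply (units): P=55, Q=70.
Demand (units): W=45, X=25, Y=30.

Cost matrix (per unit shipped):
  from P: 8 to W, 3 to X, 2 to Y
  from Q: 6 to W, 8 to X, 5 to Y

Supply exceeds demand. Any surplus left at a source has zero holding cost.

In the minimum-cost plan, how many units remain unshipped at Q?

25

An optimal plan:
  P to X: 25 × 3 = 75
  P to Y: 30 × 2 = 60
  Q to W: 45 × 6 = 270
Total cost = 405.
Q ships 45 of its 70, leaving 25.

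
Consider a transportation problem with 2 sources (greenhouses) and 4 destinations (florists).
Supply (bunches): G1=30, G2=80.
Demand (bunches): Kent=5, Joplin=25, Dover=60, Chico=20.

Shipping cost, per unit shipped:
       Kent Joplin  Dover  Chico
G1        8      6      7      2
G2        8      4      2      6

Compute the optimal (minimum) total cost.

A cheapest plan:
  G1 to Kent: 5 × 8 = 40
  G1 to Joplin: 5 × 6 = 30
  G1 to Chico: 20 × 2 = 40
  G2 to Joplin: 20 × 4 = 80
  G2 to Dover: 60 × 2 = 120
Total = 40 + 30 + 40 + 80 + 120 = 310.
(Supply check: G1 ships 30; G2 ships 80.)

310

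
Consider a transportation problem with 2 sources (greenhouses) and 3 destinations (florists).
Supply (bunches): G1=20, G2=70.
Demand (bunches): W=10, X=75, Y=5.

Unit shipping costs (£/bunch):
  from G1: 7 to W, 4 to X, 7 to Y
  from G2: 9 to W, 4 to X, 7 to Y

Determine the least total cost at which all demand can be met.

405

An optimal shipping plan:
  G1–W: 10 × £7 = £70
  G1–X: 5 × £4 = £20
  G1–Y: 5 × £7 = £35
  G2–X: 70 × £4 = £280
Total = 70 + 20 + 35 + 280 = £405.
(Supply check: G1 ships 20; G2 ships 70.)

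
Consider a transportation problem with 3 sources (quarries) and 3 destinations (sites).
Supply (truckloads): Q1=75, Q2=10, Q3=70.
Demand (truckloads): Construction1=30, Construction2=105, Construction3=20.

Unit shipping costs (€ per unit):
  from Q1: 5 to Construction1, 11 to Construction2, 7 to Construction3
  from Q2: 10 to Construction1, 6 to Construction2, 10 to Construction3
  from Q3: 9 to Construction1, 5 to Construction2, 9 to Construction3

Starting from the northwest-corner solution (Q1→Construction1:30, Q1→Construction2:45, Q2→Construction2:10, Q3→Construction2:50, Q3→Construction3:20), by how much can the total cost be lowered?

Current plan cost = 30·5 + 45·11 + 10·6 + 50·5 + 20·9 = €1135.
Optimal plan:
  Q1→Construction1: 30 × €5 = €150
  Q1→Construction2: 25 × €11 = €275
  Q1→Construction3: 20 × €7 = €140
  Q2→Construction2: 10 × €6 = €60
  Q3→Construction2: 70 × €5 = €350
Optimal cost = €975.
Saving = 1135 − 975 = €160.

160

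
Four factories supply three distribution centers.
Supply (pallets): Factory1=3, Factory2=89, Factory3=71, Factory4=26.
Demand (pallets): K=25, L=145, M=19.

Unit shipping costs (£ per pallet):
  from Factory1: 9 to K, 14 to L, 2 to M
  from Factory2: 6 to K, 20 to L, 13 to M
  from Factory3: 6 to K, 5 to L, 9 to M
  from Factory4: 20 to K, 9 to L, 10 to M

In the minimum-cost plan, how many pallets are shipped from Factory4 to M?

Optimal shipments:
  Factory1 to M: 3 pallets
  Factory2 to K: 25 pallets
  Factory2 to L: 48 pallets
  Factory2 to M: 16 pallets
  Factory3 to L: 71 pallets
  Factory4 to L: 26 pallets
Total cost = £1913.
The route Factory4→M is not used.

0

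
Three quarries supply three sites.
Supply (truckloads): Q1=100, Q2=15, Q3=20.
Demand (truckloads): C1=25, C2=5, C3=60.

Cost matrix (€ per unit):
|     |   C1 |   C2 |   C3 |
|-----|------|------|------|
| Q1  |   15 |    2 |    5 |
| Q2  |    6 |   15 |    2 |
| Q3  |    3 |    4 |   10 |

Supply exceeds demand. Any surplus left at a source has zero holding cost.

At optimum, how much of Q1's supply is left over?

45

An optimal plan:
  Q1->C2: 5 truckloads
  Q1->C3: 50 truckloads
  Q2->C1: 5 truckloads
  Q2->C3: 10 truckloads
  Q3->C1: 20 truckloads
Total cost = €370.
Q1 ships 55 of its 100, leaving 45.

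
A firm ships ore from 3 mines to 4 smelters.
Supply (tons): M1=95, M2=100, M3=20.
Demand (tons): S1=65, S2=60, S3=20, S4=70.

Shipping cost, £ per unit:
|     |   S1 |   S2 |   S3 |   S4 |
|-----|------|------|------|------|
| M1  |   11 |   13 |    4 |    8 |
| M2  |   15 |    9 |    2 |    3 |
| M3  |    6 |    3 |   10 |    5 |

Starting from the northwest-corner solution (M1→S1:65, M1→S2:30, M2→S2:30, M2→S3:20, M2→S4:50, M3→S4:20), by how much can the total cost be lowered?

200

Current plan cost = 65·11 + 30·13 + 30·9 + 20·2 + 50·3 + 20·5 = £1665.
Optimal plan:
  M1 to S1: 65 × £11 = £715
  M1 to S2: 10 × £13 = £130
  M1 to S3: 20 × £4 = £80
  M2 to S2: 30 × £9 = £270
  M2 to S4: 70 × £3 = £210
  M3 to S2: 20 × £3 = £60
Optimal cost = £1465.
Saving = 1665 − 1465 = £200.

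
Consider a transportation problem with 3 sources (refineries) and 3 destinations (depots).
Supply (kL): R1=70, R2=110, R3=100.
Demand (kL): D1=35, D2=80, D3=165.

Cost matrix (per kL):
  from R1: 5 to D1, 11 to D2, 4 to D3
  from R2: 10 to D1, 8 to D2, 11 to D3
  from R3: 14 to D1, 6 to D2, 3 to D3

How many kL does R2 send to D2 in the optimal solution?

80

Optimal shipments:
  R1–D1: 5 × 5 = 25
  R1–D3: 65 × 4 = 260
  R2–D1: 30 × 10 = 300
  R2–D2: 80 × 8 = 640
  R3–D3: 100 × 3 = 300
Total cost = 1525.
So R2→D2 carries 80 kL.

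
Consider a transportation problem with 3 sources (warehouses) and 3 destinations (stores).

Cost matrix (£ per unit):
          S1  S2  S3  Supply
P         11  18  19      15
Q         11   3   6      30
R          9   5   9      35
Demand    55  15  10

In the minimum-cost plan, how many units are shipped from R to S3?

0

Solving gives:
  P→S1: 15 units
  Q→S1: 5 units
  Q→S2: 15 units
  Q→S3: 10 units
  R→S1: 35 units
Total cost = £640.
The route R→S3 is not used.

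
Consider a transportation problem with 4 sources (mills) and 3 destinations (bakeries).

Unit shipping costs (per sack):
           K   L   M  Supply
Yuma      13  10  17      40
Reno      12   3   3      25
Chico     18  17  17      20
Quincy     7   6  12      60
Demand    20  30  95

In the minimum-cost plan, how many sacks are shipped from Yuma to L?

30

Optimal shipments:
  Yuma->L: 30 sacks
  Yuma->M: 10 sacks
  Reno->M: 25 sacks
  Chico->M: 20 sacks
  Quincy->K: 20 sacks
  Quincy->M: 40 sacks
Total cost = 1505.
So Yuma→L carries 30 sacks.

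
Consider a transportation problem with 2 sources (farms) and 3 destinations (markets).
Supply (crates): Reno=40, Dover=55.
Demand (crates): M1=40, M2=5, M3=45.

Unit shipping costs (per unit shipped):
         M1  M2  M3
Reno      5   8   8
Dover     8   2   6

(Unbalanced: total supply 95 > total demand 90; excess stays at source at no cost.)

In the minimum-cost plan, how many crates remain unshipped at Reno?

An optimal plan:
  Reno->M1: 40 × 5 = 200
  Dover->M2: 5 × 2 = 10
  Dover->M3: 45 × 6 = 270
Total cost = 480.
Reno ships 40 of its 40, leaving 0.

0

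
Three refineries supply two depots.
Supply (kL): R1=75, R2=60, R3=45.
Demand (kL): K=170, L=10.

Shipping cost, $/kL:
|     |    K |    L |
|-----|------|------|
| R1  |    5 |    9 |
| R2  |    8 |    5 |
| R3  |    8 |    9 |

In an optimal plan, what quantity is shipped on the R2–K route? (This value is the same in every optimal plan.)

50

The minimum-cost plan:
  R1→K: 75 × $5 = $375
  R2→K: 50 × $8 = $400
  R2→L: 10 × $5 = $50
  R3→K: 45 × $8 = $360
Total cost = $1185.
So R2→K carries 50 kL.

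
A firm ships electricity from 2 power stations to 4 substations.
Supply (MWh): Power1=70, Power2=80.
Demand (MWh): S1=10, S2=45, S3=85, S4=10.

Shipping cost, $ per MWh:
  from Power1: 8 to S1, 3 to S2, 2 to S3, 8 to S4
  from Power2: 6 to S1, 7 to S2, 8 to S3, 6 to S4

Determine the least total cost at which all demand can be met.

Optimal allocation:
  Power1→S3: 70 MWh
  Power2→S1: 10 MWh
  Power2→S2: 45 MWh
  Power2→S3: 15 MWh
  Power2→S4: 10 MWh
Total cost = $695.
(Supply check: Power1 ships 70; Power2 ships 80.)

695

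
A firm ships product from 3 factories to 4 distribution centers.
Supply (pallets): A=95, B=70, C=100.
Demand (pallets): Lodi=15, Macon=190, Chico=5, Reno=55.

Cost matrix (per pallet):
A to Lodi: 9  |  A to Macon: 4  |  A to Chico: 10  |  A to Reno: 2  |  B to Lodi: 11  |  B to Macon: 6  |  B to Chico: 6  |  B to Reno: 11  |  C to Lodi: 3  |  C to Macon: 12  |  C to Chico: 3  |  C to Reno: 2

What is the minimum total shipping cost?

An optimal shipping plan:
  A→Macon: 95 × 4 = 380
  B→Macon: 70 × 6 = 420
  C→Lodi: 15 × 3 = 45
  C→Macon: 25 × 12 = 300
  C→Chico: 5 × 3 = 15
  C→Reno: 55 × 2 = 110
Total = 380 + 420 + 45 + 300 + 15 + 110 = 1270.
(Supply check: A ships 95; B ships 70; C ships 100.)

1270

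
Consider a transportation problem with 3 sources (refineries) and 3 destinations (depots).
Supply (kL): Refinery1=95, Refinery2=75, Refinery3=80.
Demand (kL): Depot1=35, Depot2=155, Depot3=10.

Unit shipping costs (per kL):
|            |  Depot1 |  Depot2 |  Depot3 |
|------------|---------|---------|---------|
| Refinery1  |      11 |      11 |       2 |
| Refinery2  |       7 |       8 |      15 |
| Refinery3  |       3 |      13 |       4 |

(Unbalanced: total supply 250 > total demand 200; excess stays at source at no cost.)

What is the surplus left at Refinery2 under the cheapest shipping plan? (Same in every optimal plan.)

Minimum-cost shipments:
  Refinery1–Depot2: 80 × 11 = 880
  Refinery1–Depot3: 10 × 2 = 20
  Refinery2–Depot2: 75 × 8 = 600
  Refinery3–Depot1: 35 × 3 = 105
Total cost = 1605.
Refinery2 ships 75 of its 75, leaving 0.

0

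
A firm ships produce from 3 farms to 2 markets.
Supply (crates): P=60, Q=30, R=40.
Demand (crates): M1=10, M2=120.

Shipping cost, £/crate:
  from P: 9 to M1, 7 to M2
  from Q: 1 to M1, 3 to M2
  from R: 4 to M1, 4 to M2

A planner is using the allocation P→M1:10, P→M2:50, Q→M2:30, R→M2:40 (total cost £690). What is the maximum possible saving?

40

Current plan cost = 10·9 + 50·7 + 30·3 + 40·4 = £690.
Optimal plan:
  P→M2: 60 × £7 = £420
  Q→M1: 10 × £1 = £10
  Q→M2: 20 × £3 = £60
  R→M2: 40 × £4 = £160
Optimal cost = £650.
Saving = 690 − 650 = £40.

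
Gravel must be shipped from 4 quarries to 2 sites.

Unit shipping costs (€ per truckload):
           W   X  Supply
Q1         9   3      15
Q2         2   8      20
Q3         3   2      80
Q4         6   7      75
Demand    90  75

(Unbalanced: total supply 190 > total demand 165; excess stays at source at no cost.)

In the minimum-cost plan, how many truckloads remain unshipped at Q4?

Minimum-cost shipments:
  Q1->X: 15 × €3 = €45
  Q2->W: 20 × €2 = €40
  Q3->W: 20 × €3 = €60
  Q3->X: 60 × €2 = €120
  Q4->W: 50 × €6 = €300
Total cost = €565.
Q4 ships 50 of its 75, leaving 25.

25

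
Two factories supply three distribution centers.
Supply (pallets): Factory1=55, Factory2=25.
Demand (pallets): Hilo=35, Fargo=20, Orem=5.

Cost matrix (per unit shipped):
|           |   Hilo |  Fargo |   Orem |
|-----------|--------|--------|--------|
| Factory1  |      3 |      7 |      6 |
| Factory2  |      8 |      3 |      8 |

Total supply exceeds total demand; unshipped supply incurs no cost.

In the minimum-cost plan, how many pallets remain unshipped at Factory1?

15

An optimal plan:
  Factory1->Hilo: 35 × 3 = 105
  Factory1->Orem: 5 × 6 = 30
  Factory2->Fargo: 20 × 3 = 60
Total cost = 195.
Factory1 ships 40 of its 55, leaving 15.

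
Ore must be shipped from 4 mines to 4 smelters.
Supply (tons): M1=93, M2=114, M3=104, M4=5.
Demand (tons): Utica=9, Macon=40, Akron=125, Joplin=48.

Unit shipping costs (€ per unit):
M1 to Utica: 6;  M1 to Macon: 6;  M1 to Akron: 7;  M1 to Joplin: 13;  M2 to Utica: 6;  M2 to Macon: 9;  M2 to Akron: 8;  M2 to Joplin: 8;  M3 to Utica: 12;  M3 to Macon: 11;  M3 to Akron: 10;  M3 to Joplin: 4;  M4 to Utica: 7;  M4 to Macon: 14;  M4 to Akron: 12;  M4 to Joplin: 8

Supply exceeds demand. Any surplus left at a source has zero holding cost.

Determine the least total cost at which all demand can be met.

An optimal shipping plan:
  M1→Macon: 40 × €6 = €240
  M1→Akron: 53 × €7 = €371
  M2→Utica: 9 × €6 = €54
  M2→Akron: 72 × €8 = €576
  M3→Joplin: 48 × €4 = €192
Total = 240 + 371 + 54 + 576 + 192 = €1433.

1433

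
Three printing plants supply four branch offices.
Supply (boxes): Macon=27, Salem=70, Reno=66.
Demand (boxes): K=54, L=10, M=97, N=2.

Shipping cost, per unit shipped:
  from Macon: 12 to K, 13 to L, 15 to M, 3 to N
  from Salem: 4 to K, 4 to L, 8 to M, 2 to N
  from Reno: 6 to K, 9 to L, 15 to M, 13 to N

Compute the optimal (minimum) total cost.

A cheapest plan:
  Macon–M: 25 × 15 = 375
  Macon–N: 2 × 3 = 6
  Salem–M: 70 × 8 = 560
  Reno–K: 54 × 6 = 324
  Reno–L: 10 × 9 = 90
  Reno–M: 2 × 15 = 30
Total = 375 + 6 + 560 + 324 + 90 + 30 = 1385.

1385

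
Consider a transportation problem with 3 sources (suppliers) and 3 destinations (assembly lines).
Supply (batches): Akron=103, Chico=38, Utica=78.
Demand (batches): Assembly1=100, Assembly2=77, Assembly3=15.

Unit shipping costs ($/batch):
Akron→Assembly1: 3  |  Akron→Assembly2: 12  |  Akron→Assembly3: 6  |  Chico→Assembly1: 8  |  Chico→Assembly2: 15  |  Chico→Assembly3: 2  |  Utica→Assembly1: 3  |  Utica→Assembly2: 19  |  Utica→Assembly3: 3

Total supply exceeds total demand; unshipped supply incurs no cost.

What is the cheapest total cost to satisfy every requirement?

A cheapest plan:
  Akron->Assembly1: 22 × $3 = $66
  Akron->Assembly2: 77 × $12 = $924
  Chico->Assembly3: 15 × $2 = $30
  Utica->Assembly1: 78 × $3 = $234
Total = 66 + 924 + 30 + 234 = $1254.

1254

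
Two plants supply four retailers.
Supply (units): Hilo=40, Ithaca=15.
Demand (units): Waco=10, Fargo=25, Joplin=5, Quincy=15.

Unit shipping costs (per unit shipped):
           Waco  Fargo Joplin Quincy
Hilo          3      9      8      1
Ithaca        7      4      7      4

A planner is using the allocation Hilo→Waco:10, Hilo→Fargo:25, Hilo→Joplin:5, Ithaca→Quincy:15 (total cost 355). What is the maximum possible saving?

120

Current plan cost = 10·3 + 25·9 + 5·8 + 15·4 = 355.
Optimal plan:
  Hilo→Waco: 10 units
  Hilo→Fargo: 10 units
  Hilo→Joplin: 5 units
  Hilo→Quincy: 15 units
  Ithaca→Fargo: 15 units
Optimal cost = 235.
Saving = 355 − 235 = 120.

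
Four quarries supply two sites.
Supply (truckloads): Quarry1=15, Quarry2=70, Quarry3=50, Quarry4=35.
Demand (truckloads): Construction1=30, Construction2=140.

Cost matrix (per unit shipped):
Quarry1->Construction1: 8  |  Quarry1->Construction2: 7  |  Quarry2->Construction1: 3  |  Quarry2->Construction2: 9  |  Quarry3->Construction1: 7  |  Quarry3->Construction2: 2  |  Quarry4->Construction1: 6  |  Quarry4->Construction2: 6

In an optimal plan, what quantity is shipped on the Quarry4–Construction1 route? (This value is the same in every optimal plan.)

Optimal shipments:
  Quarry1→Construction2: 15 × 7 = 105
  Quarry2→Construction1: 30 × 3 = 90
  Quarry2→Construction2: 40 × 9 = 360
  Quarry3→Construction2: 50 × 2 = 100
  Quarry4→Construction2: 35 × 6 = 210
Total cost = 865.
The route Quarry4→Construction1 is not used.

0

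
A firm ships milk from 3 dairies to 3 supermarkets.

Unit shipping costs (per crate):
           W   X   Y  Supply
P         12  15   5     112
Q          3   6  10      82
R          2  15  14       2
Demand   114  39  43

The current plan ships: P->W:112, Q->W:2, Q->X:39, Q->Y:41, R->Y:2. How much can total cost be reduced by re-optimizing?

Current plan cost = 112·12 + 2·3 + 39·6 + 41·10 + 2·14 = 2022.
Optimal plan:
  P–W: 30 crates
  P–X: 39 crates
  P–Y: 43 crates
  Q–W: 82 crates
  R–W: 2 crates
Optimal cost = 1410.
Saving = 2022 − 1410 = 612.

612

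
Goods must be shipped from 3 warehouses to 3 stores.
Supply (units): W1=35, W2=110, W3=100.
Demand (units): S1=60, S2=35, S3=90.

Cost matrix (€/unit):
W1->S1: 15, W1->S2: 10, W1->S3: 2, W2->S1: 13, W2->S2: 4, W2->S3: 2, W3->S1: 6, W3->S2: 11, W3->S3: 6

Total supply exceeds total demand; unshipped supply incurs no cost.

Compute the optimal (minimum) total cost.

680

Optimal allocation:
  W1 to S3: 15 units
  W2 to S2: 35 units
  W2 to S3: 75 units
  W3 to S1: 60 units
Total cost = €680.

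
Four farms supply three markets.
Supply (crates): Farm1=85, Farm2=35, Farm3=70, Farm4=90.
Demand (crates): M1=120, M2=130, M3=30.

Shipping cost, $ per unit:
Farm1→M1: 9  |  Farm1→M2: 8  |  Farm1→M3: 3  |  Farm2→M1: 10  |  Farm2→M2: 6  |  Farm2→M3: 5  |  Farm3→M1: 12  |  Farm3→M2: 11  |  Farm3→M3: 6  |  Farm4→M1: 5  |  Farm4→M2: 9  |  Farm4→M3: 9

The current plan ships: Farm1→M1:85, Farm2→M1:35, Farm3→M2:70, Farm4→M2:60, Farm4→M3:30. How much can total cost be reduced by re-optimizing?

705

Current plan cost = 85·9 + 35·10 + 70·11 + 60·9 + 30·9 = $2695.
Optimal plan:
  Farm1 to M2: 85 × $8 = $680
  Farm2 to M2: 35 × $6 = $210
  Farm3 to M1: 30 × $12 = $360
  Farm3 to M2: 10 × $11 = $110
  Farm3 to M3: 30 × $6 = $180
  Farm4 to M1: 90 × $5 = $450
Optimal cost = $1990.
Saving = 2695 − 1990 = $705.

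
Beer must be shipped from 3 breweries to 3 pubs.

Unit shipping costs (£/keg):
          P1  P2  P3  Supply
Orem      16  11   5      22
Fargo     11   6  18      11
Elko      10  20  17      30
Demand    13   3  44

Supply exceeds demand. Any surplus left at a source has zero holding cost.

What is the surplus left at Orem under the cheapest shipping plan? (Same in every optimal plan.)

An optimal plan:
  Orem->P3: 22 × £5 = £110
  Fargo->P1: 5 × £11 = £55
  Fargo->P2: 3 × £6 = £18
  Elko->P1: 8 × £10 = £80
  Elko->P3: 22 × £17 = £374
Total cost = £637.
Orem ships 22 of its 22, leaving 0.

0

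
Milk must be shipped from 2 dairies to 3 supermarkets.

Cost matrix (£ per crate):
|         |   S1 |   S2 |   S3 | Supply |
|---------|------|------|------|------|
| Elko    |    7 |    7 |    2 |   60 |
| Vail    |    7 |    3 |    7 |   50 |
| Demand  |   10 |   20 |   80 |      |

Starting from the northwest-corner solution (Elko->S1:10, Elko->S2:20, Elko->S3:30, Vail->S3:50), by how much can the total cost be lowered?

Current plan cost = 10·7 + 20·7 + 30·2 + 50·7 = £620.
Optimal plan:
  Elko–S3: 60 × £2 = £120
  Vail–S1: 10 × £7 = £70
  Vail–S2: 20 × £3 = £60
  Vail–S3: 20 × £7 = £140
Optimal cost = £390.
Saving = 620 − 390 = £230.

230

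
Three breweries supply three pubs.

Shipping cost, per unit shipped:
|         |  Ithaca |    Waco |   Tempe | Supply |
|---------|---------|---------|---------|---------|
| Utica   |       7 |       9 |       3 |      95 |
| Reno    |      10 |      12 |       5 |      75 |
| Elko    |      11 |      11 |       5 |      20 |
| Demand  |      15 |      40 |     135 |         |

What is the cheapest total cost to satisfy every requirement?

An optimal shipping plan:
  Utica to Ithaca: 15 × 7 = 105
  Utica to Waco: 40 × 9 = 360
  Utica to Tempe: 40 × 3 = 120
  Reno to Tempe: 75 × 5 = 375
  Elko to Tempe: 20 × 5 = 100
Total = 105 + 360 + 120 + 375 + 100 = 1060.
(Supply check: Utica ships 95; Reno ships 75; Elko ships 20.)

1060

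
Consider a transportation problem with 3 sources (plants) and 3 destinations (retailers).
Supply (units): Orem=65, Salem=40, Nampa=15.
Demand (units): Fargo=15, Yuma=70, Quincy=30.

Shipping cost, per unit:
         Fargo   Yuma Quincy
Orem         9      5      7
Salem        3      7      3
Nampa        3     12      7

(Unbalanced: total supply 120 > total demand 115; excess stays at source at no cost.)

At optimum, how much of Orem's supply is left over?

Minimum-cost shipments:
  Orem→Yuma: 65 × 5 = 325
  Salem→Fargo: 5 × 3 = 15
  Salem→Yuma: 5 × 7 = 35
  Salem→Quincy: 30 × 3 = 90
  Nampa→Fargo: 10 × 3 = 30
Total cost = 495.
Orem ships 65 of its 65, leaving 0.

0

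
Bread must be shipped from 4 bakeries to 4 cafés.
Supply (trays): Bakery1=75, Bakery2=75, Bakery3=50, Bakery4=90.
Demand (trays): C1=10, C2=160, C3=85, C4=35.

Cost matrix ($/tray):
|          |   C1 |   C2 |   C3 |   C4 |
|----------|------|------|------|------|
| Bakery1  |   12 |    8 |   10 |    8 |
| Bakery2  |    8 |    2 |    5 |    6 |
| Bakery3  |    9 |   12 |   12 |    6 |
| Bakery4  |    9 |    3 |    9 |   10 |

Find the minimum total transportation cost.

An optimal shipping plan:
  Bakery1–C3: 75 × $10 = $750
  Bakery2–C2: 70 × $2 = $140
  Bakery2–C3: 5 × $5 = $25
  Bakery3–C1: 10 × $9 = $90
  Bakery3–C3: 5 × $12 = $60
  Bakery3–C4: 35 × $6 = $210
  Bakery4–C2: 90 × $3 = $270
Total = 750 + 140 + 25 + 90 + 60 + 210 + 270 = $1545.

1545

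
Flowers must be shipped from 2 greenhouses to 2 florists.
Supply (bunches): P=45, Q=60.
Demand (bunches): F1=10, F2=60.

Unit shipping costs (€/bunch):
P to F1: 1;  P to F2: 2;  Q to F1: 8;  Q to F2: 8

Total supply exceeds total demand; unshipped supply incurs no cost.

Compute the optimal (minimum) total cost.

280

A cheapest plan:
  P–F1: 10 × €1 = €10
  P–F2: 35 × €2 = €70
  Q–F2: 25 × €8 = €200
Total = 10 + 70 + 200 = €280.
(Supply check: P ships 45; Q ships 25.)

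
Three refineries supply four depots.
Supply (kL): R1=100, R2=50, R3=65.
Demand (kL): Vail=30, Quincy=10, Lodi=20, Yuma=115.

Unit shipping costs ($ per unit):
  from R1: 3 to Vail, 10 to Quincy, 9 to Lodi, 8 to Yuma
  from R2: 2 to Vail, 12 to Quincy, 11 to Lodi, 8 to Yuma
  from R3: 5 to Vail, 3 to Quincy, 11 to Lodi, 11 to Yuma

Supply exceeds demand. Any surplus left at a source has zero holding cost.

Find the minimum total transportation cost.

1220

An optimal shipping plan:
  R1→Lodi: 5 × $9 = $45
  R1→Yuma: 95 × $8 = $760
  R2→Vail: 30 × $2 = $60
  R2→Yuma: 20 × $8 = $160
  R3→Quincy: 10 × $3 = $30
  R3→Lodi: 15 × $11 = $165
Total = 45 + 760 + 60 + 160 + 30 + 165 = $1220.
(Supply check: R1 ships 100; R2 ships 50; R3 ships 25.)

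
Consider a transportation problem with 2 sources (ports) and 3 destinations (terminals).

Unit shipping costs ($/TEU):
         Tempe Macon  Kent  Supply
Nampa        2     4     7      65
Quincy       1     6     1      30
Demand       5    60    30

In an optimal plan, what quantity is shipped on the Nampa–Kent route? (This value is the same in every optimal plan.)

0

Optimal shipments:
  Nampa–Tempe: 5 × $2 = $10
  Nampa–Macon: 60 × $4 = $240
  Quincy–Kent: 30 × $1 = $30
Total cost = $280.
The route Nampa→Kent is not used.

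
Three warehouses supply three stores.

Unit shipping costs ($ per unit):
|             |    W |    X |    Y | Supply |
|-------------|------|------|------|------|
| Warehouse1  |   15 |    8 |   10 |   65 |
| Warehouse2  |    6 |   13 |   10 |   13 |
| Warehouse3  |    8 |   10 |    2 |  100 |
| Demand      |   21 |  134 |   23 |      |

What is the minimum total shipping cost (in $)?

One minimum-cost allocation:
  Warehouse1->X: 65 × $8 = $520
  Warehouse2->W: 13 × $6 = $78
  Warehouse3->W: 8 × $8 = $64
  Warehouse3->X: 69 × $10 = $690
  Warehouse3->Y: 23 × $2 = $46
Total = 520 + 78 + 64 + 690 + 46 = $1398.

1398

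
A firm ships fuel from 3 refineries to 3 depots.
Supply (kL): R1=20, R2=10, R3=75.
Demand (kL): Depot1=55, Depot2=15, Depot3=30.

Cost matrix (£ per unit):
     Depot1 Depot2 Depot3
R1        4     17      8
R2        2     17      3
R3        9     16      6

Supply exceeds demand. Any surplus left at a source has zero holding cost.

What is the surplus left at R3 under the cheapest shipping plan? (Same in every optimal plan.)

Minimum-cost shipments:
  R1→Depot1: 20 × £4 = £80
  R2→Depot1: 10 × £2 = £20
  R3→Depot1: 25 × £9 = £225
  R3→Depot2: 15 × £16 = £240
  R3→Depot3: 30 × £6 = £180
Total cost = £745.
R3 ships 70 of its 75, leaving 5.

5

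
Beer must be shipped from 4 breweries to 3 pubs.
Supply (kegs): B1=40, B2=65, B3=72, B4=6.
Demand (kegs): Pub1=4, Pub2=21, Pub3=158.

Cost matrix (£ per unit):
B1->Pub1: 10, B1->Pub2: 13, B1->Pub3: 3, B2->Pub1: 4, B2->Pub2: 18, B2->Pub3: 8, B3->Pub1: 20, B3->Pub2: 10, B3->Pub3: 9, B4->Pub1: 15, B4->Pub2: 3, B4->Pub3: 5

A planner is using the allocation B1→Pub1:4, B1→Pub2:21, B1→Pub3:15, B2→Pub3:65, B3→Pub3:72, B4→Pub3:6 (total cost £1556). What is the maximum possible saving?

Current plan cost = 4·10 + 21·13 + 15·3 + 65·8 + 72·9 + 6·5 = £1556.
Optimal plan:
  B1->Pub3: 40 kegs
  B2->Pub1: 4 kegs
  B2->Pub3: 61 kegs
  B3->Pub2: 15 kegs
  B3->Pub3: 57 kegs
  B4->Pub2: 6 kegs
Optimal cost = £1305.
Saving = 1556 − 1305 = £251.

251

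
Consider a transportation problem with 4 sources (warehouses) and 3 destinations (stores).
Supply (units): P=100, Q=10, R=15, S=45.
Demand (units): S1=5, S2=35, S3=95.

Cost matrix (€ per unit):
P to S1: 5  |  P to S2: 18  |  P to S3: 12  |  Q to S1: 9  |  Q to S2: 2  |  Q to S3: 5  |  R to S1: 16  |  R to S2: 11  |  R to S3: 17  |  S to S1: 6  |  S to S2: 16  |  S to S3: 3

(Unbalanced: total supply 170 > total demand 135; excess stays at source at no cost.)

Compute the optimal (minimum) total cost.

1125

Optimal allocation:
  P to S1: 5 units
  P to S2: 10 units
  P to S3: 50 units
  Q to S2: 10 units
  R to S2: 15 units
  S to S3: 45 units
Total cost = €1125.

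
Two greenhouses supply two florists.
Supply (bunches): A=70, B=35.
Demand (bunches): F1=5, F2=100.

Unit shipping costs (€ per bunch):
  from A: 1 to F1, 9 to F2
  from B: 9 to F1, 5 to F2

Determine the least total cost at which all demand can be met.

A cheapest plan:
  A to F1: 5 × €1 = €5
  A to F2: 65 × €9 = €585
  B to F2: 35 × €5 = €175
Total = 5 + 585 + 175 = €765.
(Supply check: A ships 70; B ships 35.)

765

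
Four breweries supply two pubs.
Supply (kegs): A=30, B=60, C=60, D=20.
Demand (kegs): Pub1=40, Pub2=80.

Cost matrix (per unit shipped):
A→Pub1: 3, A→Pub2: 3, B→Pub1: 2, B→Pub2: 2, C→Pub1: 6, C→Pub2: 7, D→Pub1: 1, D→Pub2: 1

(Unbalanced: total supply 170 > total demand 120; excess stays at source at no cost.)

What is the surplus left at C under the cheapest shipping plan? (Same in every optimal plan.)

50

Minimum-cost shipments:
  A->Pub2: 30 × 3 = 90
  B->Pub1: 10 × 2 = 20
  B->Pub2: 50 × 2 = 100
  C->Pub1: 10 × 6 = 60
  D->Pub1: 20 × 1 = 20
Total cost = 290.
C ships 10 of its 60, leaving 50.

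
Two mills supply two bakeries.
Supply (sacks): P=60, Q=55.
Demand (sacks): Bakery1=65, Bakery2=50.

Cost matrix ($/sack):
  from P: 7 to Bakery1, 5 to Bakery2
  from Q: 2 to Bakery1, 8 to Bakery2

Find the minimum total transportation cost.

A cheapest plan:
  P to Bakery1: 10 sacks
  P to Bakery2: 50 sacks
  Q to Bakery1: 55 sacks
Total cost = $430.

430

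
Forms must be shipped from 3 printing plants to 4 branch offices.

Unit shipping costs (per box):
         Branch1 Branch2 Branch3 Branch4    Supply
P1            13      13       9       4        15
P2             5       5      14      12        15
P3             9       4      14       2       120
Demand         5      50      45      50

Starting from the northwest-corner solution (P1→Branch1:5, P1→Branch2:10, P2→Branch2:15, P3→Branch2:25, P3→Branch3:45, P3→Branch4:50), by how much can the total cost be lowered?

220

Current plan cost = 5·13 + 10·13 + 15·5 + 25·4 + 45·14 + 50·2 = 1100.
Optimal plan:
  P1–Branch3: 15 × 9 = 135
  P2–Branch1: 5 × 5 = 25
  P2–Branch3: 10 × 14 = 140
  P3–Branch2: 50 × 4 = 200
  P3–Branch3: 20 × 14 = 280
  P3–Branch4: 50 × 2 = 100
Optimal cost = 880.
Saving = 1100 − 880 = 220.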